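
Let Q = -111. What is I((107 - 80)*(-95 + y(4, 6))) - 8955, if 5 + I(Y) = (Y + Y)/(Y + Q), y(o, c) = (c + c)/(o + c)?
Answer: -19734659/2203 ≈ -8958.1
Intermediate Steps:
y(o, c) = 2*c/(c + o) (y(o, c) = (2*c)/(c + o) = 2*c/(c + o))
I(Y) = -5 + 2*Y/(-111 + Y) (I(Y) = -5 + (Y + Y)/(Y - 111) = -5 + (2*Y)/(-111 + Y) = -5 + 2*Y/(-111 + Y))
I((107 - 80)*(-95 + y(4, 6))) - 8955 = 3*(185 - (107 - 80)*(-95 + 2*6/(6 + 4)))/(-111 + (107 - 80)*(-95 + 2*6/(6 + 4))) - 8955 = 3*(185 - 27*(-95 + 2*6/10))/(-111 + 27*(-95 + 2*6/10)) - 8955 = 3*(185 - 27*(-95 + 2*6*(1/10)))/(-111 + 27*(-95 + 2*6*(1/10))) - 8955 = 3*(185 - 27*(-95 + 6/5))/(-111 + 27*(-95 + 6/5)) - 8955 = 3*(185 - 27*(-469)/5)/(-111 + 27*(-469/5)) - 8955 = 3*(185 - 1*(-12663/5))/(-111 - 12663/5) - 8955 = 3*(185 + 12663/5)/(-13218/5) - 8955 = 3*(-5/13218)*(13588/5) - 8955 = -6794/2203 - 8955 = -19734659/2203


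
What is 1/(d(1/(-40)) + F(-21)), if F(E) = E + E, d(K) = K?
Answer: -40/1681 ≈ -0.023795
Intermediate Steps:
F(E) = 2*E
1/(d(1/(-40)) + F(-21)) = 1/(1/(-40) + 2*(-21)) = 1/(-1/40 - 42) = 1/(-1681/40) = -40/1681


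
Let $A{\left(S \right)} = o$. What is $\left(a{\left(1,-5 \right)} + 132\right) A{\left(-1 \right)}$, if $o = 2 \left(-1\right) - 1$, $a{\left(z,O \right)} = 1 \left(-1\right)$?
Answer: $-393$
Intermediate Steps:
$a{\left(z,O \right)} = -1$
$o = -3$ ($o = -2 - 1 = -3$)
$A{\left(S \right)} = -3$
$\left(a{\left(1,-5 \right)} + 132\right) A{\left(-1 \right)} = \left(-1 + 132\right) \left(-3\right) = 131 \left(-3\right) = -393$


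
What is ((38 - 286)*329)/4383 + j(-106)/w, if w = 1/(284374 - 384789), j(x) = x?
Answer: 46652526578/4383 ≈ 1.0644e+7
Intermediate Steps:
w = -1/100415 (w = 1/(-100415) = -1/100415 ≈ -9.9587e-6)
((38 - 286)*329)/4383 + j(-106)/w = ((38 - 286)*329)/4383 - 106/(-1/100415) = -248*329*(1/4383) - 106*(-100415) = -81592*1/4383 + 10643990 = -81592/4383 + 10643990 = 46652526578/4383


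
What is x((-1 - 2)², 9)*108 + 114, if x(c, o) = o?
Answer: 1086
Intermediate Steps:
x((-1 - 2)², 9)*108 + 114 = 9*108 + 114 = 972 + 114 = 1086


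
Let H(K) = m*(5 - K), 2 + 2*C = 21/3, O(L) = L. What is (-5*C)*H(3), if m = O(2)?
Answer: -50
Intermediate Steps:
C = 5/2 (C = -1 + (21/3)/2 = -1 + (21*(⅓))/2 = -1 + (½)*7 = -1 + 7/2 = 5/2 ≈ 2.5000)
m = 2
H(K) = 10 - 2*K (H(K) = 2*(5 - K) = 10 - 2*K)
(-5*C)*H(3) = (-5*5/2)*(10 - 2*3) = -25*(10 - 6)/2 = -25/2*4 = -50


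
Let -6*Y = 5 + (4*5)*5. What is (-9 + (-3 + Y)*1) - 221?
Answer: -501/2 ≈ -250.50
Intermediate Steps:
Y = -35/2 (Y = -(5 + (4*5)*5)/6 = -(5 + 20*5)/6 = -(5 + 100)/6 = -⅙*105 = -35/2 ≈ -17.500)
(-9 + (-3 + Y)*1) - 221 = (-9 + (-3 - 35/2)*1) - 221 = (-9 - 41/2*1) - 221 = (-9 - 41/2) - 221 = -59/2 - 221 = -501/2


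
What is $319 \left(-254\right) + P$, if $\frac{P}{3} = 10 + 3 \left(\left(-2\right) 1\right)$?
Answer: $-81014$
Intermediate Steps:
$P = 12$ ($P = 3 \left(10 + 3 \left(\left(-2\right) 1\right)\right) = 3 \left(10 + 3 \left(-2\right)\right) = 3 \left(10 - 6\right) = 3 \cdot 4 = 12$)
$319 \left(-254\right) + P = 319 \left(-254\right) + 12 = -81026 + 12 = -81014$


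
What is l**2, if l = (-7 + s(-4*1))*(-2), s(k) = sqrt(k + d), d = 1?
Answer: 184 - 56*I*sqrt(3) ≈ 184.0 - 96.995*I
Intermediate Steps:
s(k) = sqrt(1 + k) (s(k) = sqrt(k + 1) = sqrt(1 + k))
l = 14 - 2*I*sqrt(3) (l = (-7 + sqrt(1 - 4*1))*(-2) = (-7 + sqrt(1 - 4))*(-2) = (-7 + sqrt(-3))*(-2) = (-7 + I*sqrt(3))*(-2) = 14 - 2*I*sqrt(3) ≈ 14.0 - 3.4641*I)
l**2 = (14 - 2*I*sqrt(3))**2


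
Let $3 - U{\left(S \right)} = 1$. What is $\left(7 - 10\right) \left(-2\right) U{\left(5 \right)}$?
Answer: $12$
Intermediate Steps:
$U{\left(S \right)} = 2$ ($U{\left(S \right)} = 3 - 1 = 2$)
$\left(7 - 10\right) \left(-2\right) U{\left(5 \right)} = \left(7 - 10\right) \left(-2\right) 2 = \left(-3\right) \left(-2\right) 2 = 6 \cdot 2 = 12$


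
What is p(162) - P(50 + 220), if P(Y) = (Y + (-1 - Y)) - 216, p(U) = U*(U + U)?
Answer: 52705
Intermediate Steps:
p(U) = 2*U² (p(U) = U*(2*U) = 2*U²)
P(Y) = -217 (P(Y) = -1 - 216 = -217)
p(162) - P(50 + 220) = 2*162² - 1*(-217) = 2*26244 + 217 = 52488 + 217 = 52705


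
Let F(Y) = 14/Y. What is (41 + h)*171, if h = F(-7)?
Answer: 6669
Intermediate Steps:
h = -2 (h = 14/(-7) = 14*(-1/7) = -2)
(41 + h)*171 = (41 - 2)*171 = 39*171 = 6669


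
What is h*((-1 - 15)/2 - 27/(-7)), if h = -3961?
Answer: 114869/7 ≈ 16410.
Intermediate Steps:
h*((-1 - 15)/2 - 27/(-7)) = -3961*((-1 - 15)/2 - 27/(-7)) = -3961*(-16*½ - 27*(-⅐)) = -3961*(-8 + 27/7) = -3961*(-29/7) = 114869/7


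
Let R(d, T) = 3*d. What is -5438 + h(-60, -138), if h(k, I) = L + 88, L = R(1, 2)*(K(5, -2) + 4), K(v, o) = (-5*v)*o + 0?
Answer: -5188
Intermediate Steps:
K(v, o) = -5*o*v (K(v, o) = -5*o*v + 0 = -5*o*v)
L = 162 (L = (3*1)*(-5*(-2)*5 + 4) = 3*(50 + 4) = 3*54 = 162)
h(k, I) = 250 (h(k, I) = 162 + 88 = 250)
-5438 + h(-60, -138) = -5438 + 250 = -5188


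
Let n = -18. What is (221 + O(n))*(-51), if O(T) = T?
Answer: -10353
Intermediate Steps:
(221 + O(n))*(-51) = (221 - 18)*(-51) = 203*(-51) = -10353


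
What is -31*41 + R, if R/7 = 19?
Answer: -1138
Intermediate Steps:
R = 133 (R = 7*19 = 133)
-31*41 + R = -31*41 + 133 = -1271 + 133 = -1138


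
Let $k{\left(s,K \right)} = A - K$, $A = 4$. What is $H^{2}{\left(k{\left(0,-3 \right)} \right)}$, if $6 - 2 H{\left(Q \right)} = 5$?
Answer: $\frac{1}{4} \approx 0.25$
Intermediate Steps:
$k{\left(s,K \right)} = 4 - K$
$H{\left(Q \right)} = \frac{1}{2}$ ($H{\left(Q \right)} = 3 - \frac{5}{2} = \frac{1}{2}$)
$H^{2}{\left(k{\left(0,-3 \right)} \right)} = \left(\frac{1}{2}\right)^{2} = \frac{1}{4}$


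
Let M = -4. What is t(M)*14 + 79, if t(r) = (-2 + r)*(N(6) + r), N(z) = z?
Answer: -89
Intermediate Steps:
t(r) = (-2 + r)*(6 + r)
t(M)*14 + 79 = (-12 + (-4)² + 4*(-4))*14 + 79 = (-12 + 16 - 16)*14 + 79 = -12*14 + 79 = -168 + 79 = -89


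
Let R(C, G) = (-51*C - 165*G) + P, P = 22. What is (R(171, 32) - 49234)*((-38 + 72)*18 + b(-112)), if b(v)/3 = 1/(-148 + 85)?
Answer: -270783421/7 ≈ -3.8683e+7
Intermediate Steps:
R(C, G) = 22 - 165*G - 51*C (R(C, G) = (-51*C - 165*G) + 22 = (-165*G - 51*C) + 22 = 22 - 165*G - 51*C)
b(v) = -1/21 (b(v) = 3/(-148 + 85) = 3/(-63) = 3*(-1/63) = -1/21)
(R(171, 32) - 49234)*((-38 + 72)*18 + b(-112)) = ((22 - 165*32 - 51*171) - 49234)*((-38 + 72)*18 - 1/21) = ((22 - 5280 - 8721) - 49234)*(34*18 - 1/21) = (-13979 - 49234)*(612 - 1/21) = -63213*12851/21 = -270783421/7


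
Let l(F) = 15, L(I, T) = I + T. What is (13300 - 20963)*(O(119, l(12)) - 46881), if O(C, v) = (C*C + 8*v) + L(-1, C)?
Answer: 248909566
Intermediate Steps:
O(C, v) = -1 + C + C² + 8*v (O(C, v) = (C*C + 8*v) + (-1 + C) = (C² + 8*v) + (-1 + C) = -1 + C + C² + 8*v)
(13300 - 20963)*(O(119, l(12)) - 46881) = (13300 - 20963)*((-1 + 119 + 119² + 8*15) - 46881) = -7663*((-1 + 119 + 14161 + 120) - 46881) = -7663*(14399 - 46881) = -7663*(-32482) = 248909566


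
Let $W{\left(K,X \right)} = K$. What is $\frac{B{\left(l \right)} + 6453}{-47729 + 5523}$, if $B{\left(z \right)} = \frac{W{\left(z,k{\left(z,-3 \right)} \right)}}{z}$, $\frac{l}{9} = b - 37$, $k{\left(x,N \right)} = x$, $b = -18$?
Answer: $- \frac{3227}{21103} \approx -0.15292$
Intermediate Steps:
$l = -495$ ($l = 9 \left(-18 - 37\right) = 9 \left(-55\right) = -495$)
$B{\left(z \right)} = 1$ ($B{\left(z \right)} = \frac{z}{z} = 1$)
$\frac{B{\left(l \right)} + 6453}{-47729 + 5523} = \frac{1 + 6453}{-47729 + 5523} = \frac{6454}{-42206} = 6454 \left(- \frac{1}{42206}\right) = - \frac{3227}{21103}$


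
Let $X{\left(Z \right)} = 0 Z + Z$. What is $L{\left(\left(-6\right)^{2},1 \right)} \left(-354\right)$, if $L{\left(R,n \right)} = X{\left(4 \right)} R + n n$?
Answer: $-51330$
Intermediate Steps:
$X{\left(Z \right)} = Z$ ($X{\left(Z \right)} = 0 + Z = Z$)
$L{\left(R,n \right)} = n^{2} + 4 R$ ($L{\left(R,n \right)} = 4 R + n n = 4 R + n^{2} = n^{2} + 4 R$)
$L{\left(\left(-6\right)^{2},1 \right)} \left(-354\right) = \left(1^{2} + 4 \left(-6\right)^{2}\right) \left(-354\right) = \left(1 + 4 \cdot 36\right) \left(-354\right) = \left(1 + 144\right) \left(-354\right) = 145 \left(-354\right) = -51330$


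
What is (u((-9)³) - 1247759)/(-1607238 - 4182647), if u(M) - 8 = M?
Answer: 249696/1157977 ≈ 0.21563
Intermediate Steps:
u(M) = 8 + M
(u((-9)³) - 1247759)/(-1607238 - 4182647) = ((8 + (-9)³) - 1247759)/(-1607238 - 4182647) = ((8 - 729) - 1247759)/(-5789885) = (-721 - 1247759)*(-1/5789885) = -1248480*(-1/5789885) = 249696/1157977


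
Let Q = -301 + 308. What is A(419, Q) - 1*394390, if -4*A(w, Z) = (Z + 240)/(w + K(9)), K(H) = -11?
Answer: -643644727/1632 ≈ -3.9439e+5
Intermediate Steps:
Q = 7
A(w, Z) = -(240 + Z)/(4*(-11 + w)) (A(w, Z) = -(Z + 240)/(4*(w - 11)) = -(240 + Z)/(4*(-11 + w)))
A(419, Q) - 1*394390 = (-240 - 1*7)/(4*(-11 + 419)) - 1*394390 = (1/4)*(-240 - 7)/408 - 394390 = (1/4)*(1/408)*(-247) - 394390 = -247/1632 - 394390 = -643644727/1632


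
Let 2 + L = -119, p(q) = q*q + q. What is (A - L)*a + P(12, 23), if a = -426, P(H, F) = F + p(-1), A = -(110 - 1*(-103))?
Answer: 39215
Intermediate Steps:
p(q) = q + q² (p(q) = q² + q = q + q²)
A = -213 (A = -(110 + 103) = -1*213 = -213)
L = -121 (L = -2 - 119 = -121)
P(H, F) = F (P(H, F) = F - (1 - 1) = F - 1*0 = F + 0 = F)
(A - L)*a + P(12, 23) = (-213 - 1*(-121))*(-426) + 23 = (-213 + 121)*(-426) + 23 = -92*(-426) + 23 = 39192 + 23 = 39215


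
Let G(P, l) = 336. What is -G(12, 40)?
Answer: -336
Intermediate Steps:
-G(12, 40) = -1*336 = -336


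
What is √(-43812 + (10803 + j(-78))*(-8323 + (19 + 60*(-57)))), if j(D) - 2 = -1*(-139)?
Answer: 6*I*√3565313 ≈ 11329.0*I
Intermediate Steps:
j(D) = 141 (j(D) = 2 - 1*(-139) = 2 + 139 = 141)
√(-43812 + (10803 + j(-78))*(-8323 + (19 + 60*(-57)))) = √(-43812 + (10803 + 141)*(-8323 + (19 + 60*(-57)))) = √(-43812 + 10944*(-8323 + (19 - 3420))) = √(-43812 + 10944*(-8323 - 3401)) = √(-43812 + 10944*(-11724)) = √(-43812 - 128307456) = √(-128351268) = 6*I*√3565313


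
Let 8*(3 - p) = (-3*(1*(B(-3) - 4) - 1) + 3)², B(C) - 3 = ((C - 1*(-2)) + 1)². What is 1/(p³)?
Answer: -512/185193 ≈ -0.0027647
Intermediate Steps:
B(C) = 3 + (3 + C)² (B(C) = 3 + ((C - 1*(-2)) + 1)² = 3 + ((C + 2) + 1)² = 3 + ((2 + C) + 1)² = 3 + (3 + C)²)
p = -57/8 (p = 3 - (-3*(1*((3 + (3 - 3)²) - 4) - 1) + 3)²/8 = 3 - (-3*(1*((3 + 0²) - 4) - 1) + 3)²/8 = 3 - (-3*(1*((3 + 0) - 4) - 1) + 3)²/8 = 3 - (-3*(1*(3 - 4) - 1) + 3)²/8 = 3 - (-3*(1*(-1) - 1) + 3)²/8 = 3 - (-3*(-1 - 1) + 3)²/8 = 3 - (-3*(-2) + 3)²/8 = 3 - (6 + 3)²/8 = 3 - ⅛*9² = 3 - ⅛*81 = 3 - 81/8 = -57/8 ≈ -7.1250)
1/(p³) = 1/((-57/8)³) = 1/(-185193/512) = -512/185193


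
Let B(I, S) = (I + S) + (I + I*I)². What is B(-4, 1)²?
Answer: 19881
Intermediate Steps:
B(I, S) = I + S + (I + I²)² (B(I, S) = (I + S) + (I + I²)² = I + S + (I + I²)²)
B(-4, 1)² = (-4 + 1 + (-4)²*(1 - 4)²)² = (-4 + 1 + 16*(-3)²)² = (-4 + 1 + 16*9)² = (-4 + 1 + 144)² = 141² = 19881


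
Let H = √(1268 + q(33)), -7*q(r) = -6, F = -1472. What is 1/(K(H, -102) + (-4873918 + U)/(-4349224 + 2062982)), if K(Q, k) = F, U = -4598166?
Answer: -1143121/1677938070 ≈ -0.00068127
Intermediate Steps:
q(r) = 6/7 (q(r) = -⅐*(-6) = 6/7)
H = √62174/7 (H = √(1268 + 6/7) = √(8882/7) = √62174/7 ≈ 35.621)
K(Q, k) = -1472
1/(K(H, -102) + (-4873918 + U)/(-4349224 + 2062982)) = 1/(-1472 + (-4873918 - 4598166)/(-4349224 + 2062982)) = 1/(-1472 - 9472084/(-2286242)) = 1/(-1472 - 9472084*(-1/2286242)) = 1/(-1472 + 4736042/1143121) = 1/(-1677938070/1143121) = -1143121/1677938070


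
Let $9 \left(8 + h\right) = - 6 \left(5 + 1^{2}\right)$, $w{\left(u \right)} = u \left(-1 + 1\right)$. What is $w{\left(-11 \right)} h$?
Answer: $0$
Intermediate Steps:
$w{\left(u \right)} = 0$ ($w{\left(u \right)} = u 0 = 0$)
$h = -12$ ($h = -8 + \frac{\left(-6\right) \left(5 + 1^{2}\right)}{9} = -8 + \frac{\left(-6\right) \left(5 + 1\right)}{9} = -8 + \frac{\left(-6\right) 6}{9} = -8 + \frac{1}{9} \left(-36\right) = -8 - 4 = -12$)
$w{\left(-11 \right)} h = 0 \left(-12\right) = 0$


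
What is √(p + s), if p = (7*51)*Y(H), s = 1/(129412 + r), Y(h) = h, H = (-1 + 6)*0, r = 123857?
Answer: √28141/84423 ≈ 0.0019871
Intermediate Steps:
H = 0 (H = 5*0 = 0)
s = 1/253269 (s = 1/(129412 + 123857) = 1/253269 ≈ 3.9484e-6)
p = 0 (p = (7*51)*0 = 357*0 = 0)
√(p + s) = √(0 + 1/253269) = √(1/253269) = √28141/84423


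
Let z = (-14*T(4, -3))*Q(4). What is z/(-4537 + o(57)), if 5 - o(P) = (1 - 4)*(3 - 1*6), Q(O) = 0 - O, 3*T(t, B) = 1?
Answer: -56/13623 ≈ -0.0041107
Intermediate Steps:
T(t, B) = ⅓ (T(t, B) = (⅓)*1 = ⅓)
Q(O) = -O
o(P) = -4 (o(P) = 5 - (1 - 4)*(3 - 1*6) = 5 - (-3)*(3 - 6) = 5 - (-3)*(-3) = 5 - 1*9 = 5 - 9 = -4)
z = 56/3 (z = (-14*⅓)*(-1*4) = -14/3*(-4) = 56/3 ≈ 18.667)
z/(-4537 + o(57)) = 56/(3*(-4537 - 4)) = (56/3)/(-4541) = (56/3)*(-1/4541) = -56/13623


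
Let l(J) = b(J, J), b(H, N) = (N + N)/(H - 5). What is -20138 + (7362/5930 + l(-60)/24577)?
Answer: -19075963369829/947320465 ≈ -20137.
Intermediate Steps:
b(H, N) = 2*N/(-5 + H) (b(H, N) = (2*N)/(-5 + H) = 2*N/(-5 + H))
l(J) = 2*J/(-5 + J)
-20138 + (7362/5930 + l(-60)/24577) = -20138 + (7362/5930 + (2*(-60)/(-5 - 60))/24577) = -20138 + (7362*(1/5930) + (2*(-60)/(-65))*(1/24577)) = -20138 + (3681/2965 + (2*(-60)*(-1/65))*(1/24577)) = -20138 + (3681/2965 + (24/13)*(1/24577)) = -20138 + (3681/2965 + 24/319501) = -20138 + 1176154341/947320465 = -19075963369829/947320465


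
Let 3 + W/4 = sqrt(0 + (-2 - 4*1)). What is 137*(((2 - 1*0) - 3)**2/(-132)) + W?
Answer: -1721/132 + 4*I*sqrt(6) ≈ -13.038 + 9.798*I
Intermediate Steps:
W = -12 + 4*I*sqrt(6) (W = -12 + 4*sqrt(0 + (-2 - 4*1)) = -12 + 4*sqrt(0 + (-2 - 4)) = -12 + 4*sqrt(0 - 6) = -12 + 4*sqrt(-6) = -12 + 4*(I*sqrt(6)) = -12 + 4*I*sqrt(6) ≈ -12.0 + 9.798*I)
137*(((2 - 1*0) - 3)**2/(-132)) + W = 137*(((2 - 1*0) - 3)**2/(-132)) + (-12 + 4*I*sqrt(6)) = 137*(((2 + 0) - 3)**2*(-1/132)) + (-12 + 4*I*sqrt(6)) = 137*((2 - 3)**2*(-1/132)) + (-12 + 4*I*sqrt(6)) = 137*((-1)**2*(-1/132)) + (-12 + 4*I*sqrt(6)) = 137*(1*(-1/132)) + (-12 + 4*I*sqrt(6)) = 137*(-1/132) + (-12 + 4*I*sqrt(6)) = -137/132 + (-12 + 4*I*sqrt(6)) = -1721/132 + 4*I*sqrt(6)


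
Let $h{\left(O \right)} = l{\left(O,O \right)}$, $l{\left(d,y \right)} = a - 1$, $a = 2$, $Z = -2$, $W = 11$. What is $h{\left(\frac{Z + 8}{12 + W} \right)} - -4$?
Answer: $5$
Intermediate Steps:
$l{\left(d,y \right)} = 1$ ($l{\left(d,y \right)} = 2 - 1 = 1$)
$h{\left(O \right)} = 1$
$h{\left(\frac{Z + 8}{12 + W} \right)} - -4 = 1 - -4 = 1 + 4 = 5$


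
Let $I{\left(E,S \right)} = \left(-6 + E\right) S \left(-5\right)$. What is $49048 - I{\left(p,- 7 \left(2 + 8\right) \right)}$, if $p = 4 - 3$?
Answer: $50798$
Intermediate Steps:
$p = 1$ ($p = 4 - 3 = 1$)
$I{\left(E,S \right)} = - 5 S \left(-6 + E\right)$ ($I{\left(E,S \right)} = \left(-6 + E\right) \left(- 5 S\right) = - 5 S \left(-6 + E\right)$)
$49048 - I{\left(p,- 7 \left(2 + 8\right) \right)} = 49048 - 5 \left(- 7 \left(2 + 8\right)\right) \left(6 - 1\right) = 49048 - 5 \left(\left(-7\right) 10\right) \left(6 - 1\right) = 49048 - 5 \left(-70\right) 5 = 49048 - -1750 = 49048 + 1750 = 50798$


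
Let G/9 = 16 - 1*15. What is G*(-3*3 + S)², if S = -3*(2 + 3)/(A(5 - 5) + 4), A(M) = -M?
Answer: 23409/16 ≈ 1463.1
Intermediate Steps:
G = 9 (G = 9*(16 - 1*15) = 9*(16 - 15) = 9*1 = 9)
S = -15/4 (S = -3*(2 + 3)/(-(5 - 5) + 4) = -15/(-1*0 + 4) = -15/(0 + 4) = -15/4 ≈ -3.7500)
G*(-3*3 + S)² = 9*(-3*3 - 15/4)² = 9*(-9 - 15/4)² = 9*(-51/4)² = 9*(2601/16) = 23409/16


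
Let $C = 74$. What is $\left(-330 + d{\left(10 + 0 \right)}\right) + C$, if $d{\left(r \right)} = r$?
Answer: $-246$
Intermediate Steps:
$\left(-330 + d{\left(10 + 0 \right)}\right) + C = \left(-330 + \left(10 + 0\right)\right) + 74 = \left(-330 + 10\right) + 74 = -320 + 74 = -246$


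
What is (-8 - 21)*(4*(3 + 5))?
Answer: -928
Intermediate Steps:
(-8 - 21)*(4*(3 + 5)) = -116*8 = -29*32 = -928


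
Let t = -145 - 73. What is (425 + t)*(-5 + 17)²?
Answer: 29808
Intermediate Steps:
t = -218
(425 + t)*(-5 + 17)² = (425 - 218)*(-5 + 17)² = 207*12² = 207*144 = 29808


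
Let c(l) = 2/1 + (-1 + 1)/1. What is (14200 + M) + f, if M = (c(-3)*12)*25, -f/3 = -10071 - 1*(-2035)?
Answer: 38908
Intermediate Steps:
c(l) = 2 (c(l) = 2*1 + 0*1 = 2 + 0 = 2)
f = 24108 (f = -3*(-10071 - 1*(-2035)) = -3*(-10071 + 2035) = -3*(-8036) = 24108)
M = 600 (M = (2*12)*25 = 24*25 = 600)
(14200 + M) + f = (14200 + 600) + 24108 = 14800 + 24108 = 38908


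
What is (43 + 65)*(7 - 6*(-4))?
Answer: 3348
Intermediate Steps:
(43 + 65)*(7 - 6*(-4)) = 108*(7 + 24) = 108*31 = 3348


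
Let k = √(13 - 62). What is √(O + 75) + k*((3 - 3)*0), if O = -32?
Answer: √43 ≈ 6.5574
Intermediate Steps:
k = 7*I (k = √(-49) = 7*I ≈ 7.0*I)
√(O + 75) + k*((3 - 3)*0) = √(-32 + 75) + (7*I)*((3 - 3)*0) = √43 + (7*I)*(0*0) = √43 + (7*I)*0 = √43 + 0 = √43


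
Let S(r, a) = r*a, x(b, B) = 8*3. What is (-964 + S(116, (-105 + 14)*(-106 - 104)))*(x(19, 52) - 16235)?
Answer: -35920268956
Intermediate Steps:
x(b, B) = 24
S(r, a) = a*r
(-964 + S(116, (-105 + 14)*(-106 - 104)))*(x(19, 52) - 16235) = (-964 + ((-105 + 14)*(-106 - 104))*116)*(24 - 16235) = (-964 - 91*(-210)*116)*(-16211) = (-964 + 19110*116)*(-16211) = (-964 + 2216760)*(-16211) = 2215796*(-16211) = -35920268956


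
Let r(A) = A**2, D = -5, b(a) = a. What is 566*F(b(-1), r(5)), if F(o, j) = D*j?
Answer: -70750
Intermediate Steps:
F(o, j) = -5*j
566*F(b(-1), r(5)) = 566*(-5*5**2) = 566*(-5*25) = 566*(-125) = -70750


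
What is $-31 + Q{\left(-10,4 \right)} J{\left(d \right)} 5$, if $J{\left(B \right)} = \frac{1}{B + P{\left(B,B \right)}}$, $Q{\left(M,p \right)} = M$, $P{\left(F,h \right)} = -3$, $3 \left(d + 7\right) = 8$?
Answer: $- \frac{266}{11} \approx -24.182$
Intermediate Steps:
$d = - \frac{13}{3}$ ($d = -7 + \frac{1}{3} \cdot 8 = -7 + \frac{8}{3} = - \frac{13}{3} \approx -4.3333$)
$J{\left(B \right)} = \frac{1}{-3 + B}$ ($J{\left(B \right)} = \frac{1}{B - 3} = \frac{1}{-3 + B}$)
$-31 + Q{\left(-10,4 \right)} J{\left(d \right)} 5 = -31 - 10 \frac{1}{-3 - \frac{13}{3}} \cdot 5 = -31 - 10 \frac{1}{- \frac{22}{3}} \cdot 5 = -31 - 10 \left(\left(- \frac{3}{22}\right) 5\right) = -31 - - \frac{75}{11} = -31 + \frac{75}{11} = - \frac{266}{11}$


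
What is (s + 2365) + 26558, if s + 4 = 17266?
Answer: 46185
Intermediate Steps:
s = 17262 (s = -4 + 17266 = 17262)
(s + 2365) + 26558 = (17262 + 2365) + 26558 = 19627 + 26558 = 46185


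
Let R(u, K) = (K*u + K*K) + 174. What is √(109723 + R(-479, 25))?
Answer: √98547 ≈ 313.92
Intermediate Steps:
R(u, K) = 174 + K² + K*u (R(u, K) = (K*u + K²) + 174 = (K² + K*u) + 174 = 174 + K² + K*u)
√(109723 + R(-479, 25)) = √(109723 + (174 + 25² + 25*(-479))) = √(109723 + (174 + 625 - 11975)) = √(109723 - 11176) = √98547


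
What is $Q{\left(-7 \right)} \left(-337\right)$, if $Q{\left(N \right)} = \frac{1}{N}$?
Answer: $\frac{337}{7} \approx 48.143$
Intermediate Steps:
$Q{\left(-7 \right)} \left(-337\right) = \frac{1}{-7} \left(-337\right) = \left(- \frac{1}{7}\right) \left(-337\right) = \frac{337}{7}$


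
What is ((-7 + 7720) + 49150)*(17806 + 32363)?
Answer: 2852759847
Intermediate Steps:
((-7 + 7720) + 49150)*(17806 + 32363) = (7713 + 49150)*50169 = 56863*50169 = 2852759847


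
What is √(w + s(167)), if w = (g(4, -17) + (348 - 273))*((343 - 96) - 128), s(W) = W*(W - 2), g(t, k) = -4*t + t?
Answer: 2*√8763 ≈ 187.22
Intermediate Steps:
g(t, k) = -3*t
s(W) = W*(-2 + W)
w = 7497 (w = (-3*4 + (348 - 273))*((343 - 96) - 128) = (-12 + 75)*(247 - 128) = 63*119 = 7497)
√(w + s(167)) = √(7497 + 167*(-2 + 167)) = √(7497 + 167*165) = √(7497 + 27555) = √35052 = 2*√8763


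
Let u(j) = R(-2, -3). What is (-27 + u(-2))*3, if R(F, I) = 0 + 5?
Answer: -66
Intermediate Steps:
R(F, I) = 5
u(j) = 5
(-27 + u(-2))*3 = (-27 + 5)*3 = -22*3 = -66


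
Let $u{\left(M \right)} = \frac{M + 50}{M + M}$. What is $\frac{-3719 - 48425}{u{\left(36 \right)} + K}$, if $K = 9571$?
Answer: $- \frac{1877184}{344599} \approx -5.4474$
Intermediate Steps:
$u{\left(M \right)} = \frac{50 + M}{2 M}$
$\frac{-3719 - 48425}{u{\left(36 \right)} + K} = \frac{-3719 - 48425}{\frac{50 + 36}{2 \cdot 36} + 9571} = - \frac{52144}{\frac{1}{2} \cdot \frac{1}{36} \cdot 86 + 9571} = - \frac{52144}{\frac{43}{36} + 9571} = - \frac{52144}{\frac{344599}{36}} = \left(-52144\right) \frac{36}{344599} = - \frac{1877184}{344599}$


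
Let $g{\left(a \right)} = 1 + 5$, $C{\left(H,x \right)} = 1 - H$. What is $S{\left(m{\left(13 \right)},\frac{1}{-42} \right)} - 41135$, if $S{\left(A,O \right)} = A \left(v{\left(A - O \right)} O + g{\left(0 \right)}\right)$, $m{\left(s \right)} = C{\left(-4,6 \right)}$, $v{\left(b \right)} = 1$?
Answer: $- \frac{1726415}{42} \approx -41105.0$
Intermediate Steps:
$m{\left(s \right)} = 5$ ($m{\left(s \right)} = 1 - -4 = 1 + 4 = 5$)
$g{\left(a \right)} = 6$
$S{\left(A,O \right)} = A \left(6 + O\right)$ ($S{\left(A,O \right)} = A \left(1 O + 6\right) = A \left(O + 6\right) = A \left(6 + O\right)$)
$S{\left(m{\left(13 \right)},\frac{1}{-42} \right)} - 41135 = 5 \left(6 + \frac{1}{-42}\right) - 41135 = 5 \left(6 - \frac{1}{42}\right) - 41135 = 5 \cdot \frac{251}{42} - 41135 = \frac{1255}{42} - 41135 = - \frac{1726415}{42}$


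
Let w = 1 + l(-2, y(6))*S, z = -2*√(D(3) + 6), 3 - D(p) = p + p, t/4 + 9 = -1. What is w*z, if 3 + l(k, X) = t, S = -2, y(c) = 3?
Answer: -174*√3 ≈ -301.38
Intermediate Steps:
t = -40 (t = -36 + 4*(-1) = -36 - 4 = -40)
l(k, X) = -43 (l(k, X) = -3 - 40 = -43)
D(p) = 3 - 2*p (D(p) = 3 - (p + p) = 3 - 2*p)
z = -2*√3 (z = -2*√((3 - 2*3) + 6) = -2*√((3 - 6) + 6) = -2*√(-3 + 6) = -2*√3 ≈ -3.4641)
w = 87 (w = 1 - 43*(-2) = 1 + 86 = 87)
w*z = 87*(-2*√3) = -174*√3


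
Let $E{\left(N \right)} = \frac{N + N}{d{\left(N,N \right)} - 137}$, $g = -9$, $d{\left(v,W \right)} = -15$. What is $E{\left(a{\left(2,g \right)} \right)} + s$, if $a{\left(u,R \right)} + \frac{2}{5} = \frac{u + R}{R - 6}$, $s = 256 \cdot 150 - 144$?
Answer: $\frac{43611839}{1140} \approx 38256.0$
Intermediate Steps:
$s = 38256$ ($s = 38400 - 144 = 38256$)
$a{\left(u,R \right)} = - \frac{2}{5} + \frac{R + u}{-6 + R}$ ($a{\left(u,R \right)} = - \frac{2}{5} + \frac{u + R}{R - 6} = - \frac{2}{5} + \frac{R + u}{-6 + R}$)
$E{\left(N \right)} = - \frac{N}{76}$ ($E{\left(N \right)} = \frac{N + N}{-15 - 137} = \frac{2 N}{-152} = 2 N \left(- \frac{1}{152}\right) = - \frac{N}{76}$)
$E{\left(a{\left(2,g \right)} \right)} + s = - \frac{\frac{1}{5} \frac{1}{-6 - 9} \left(12 + 3 \left(-9\right) + 5 \cdot 2\right)}{76} + 38256 = - \frac{\frac{1}{5} \frac{1}{-15} \left(12 - 27 + 10\right)}{76} + 38256 = - \frac{\frac{1}{5} \left(- \frac{1}{15}\right) \left(-5\right)}{76} + 38256 = \left(- \frac{1}{76}\right) \frac{1}{15} + 38256 = - \frac{1}{1140} + 38256 = \frac{43611839}{1140}$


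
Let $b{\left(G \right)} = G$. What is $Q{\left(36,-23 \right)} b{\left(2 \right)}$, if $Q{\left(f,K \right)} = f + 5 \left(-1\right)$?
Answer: $62$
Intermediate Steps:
$Q{\left(f,K \right)} = -5 + f$ ($Q{\left(f,K \right)} = f - 5 = -5 + f$)
$Q{\left(36,-23 \right)} b{\left(2 \right)} = \left(-5 + 36\right) 2 = 31 \cdot 2 = 62$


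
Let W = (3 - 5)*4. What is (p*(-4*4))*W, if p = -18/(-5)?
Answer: 2304/5 ≈ 460.80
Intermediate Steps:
p = 18/5 (p = -18*(-⅕) = 18/5 ≈ 3.6000)
W = -8 (W = -2*4 = -8)
(p*(-4*4))*W = (18*(-4*4)/5)*(-8) = ((18/5)*(-16))*(-8) = -288/5*(-8) = 2304/5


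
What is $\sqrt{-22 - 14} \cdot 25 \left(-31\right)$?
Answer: $- 4650 i \approx - 4650.0 i$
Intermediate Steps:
$\sqrt{-22 - 14} \cdot 25 \left(-31\right) = \sqrt{-36} \cdot 25 \left(-31\right) = 6 i 25 \left(-31\right) = 150 i \left(-31\right) = - 4650 i$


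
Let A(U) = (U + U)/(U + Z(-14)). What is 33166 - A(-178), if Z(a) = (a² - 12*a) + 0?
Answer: 3084616/93 ≈ 33168.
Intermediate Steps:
Z(a) = a² - 12*a
A(U) = 2*U/(364 + U) (A(U) = (U + U)/(U - 14*(-12 - 14)) = (2*U)/(U - 14*(-26)) = (2*U)/(U + 364) = (2*U)/(364 + U) = 2*U/(364 + U))
33166 - A(-178) = 33166 - 2*(-178)/(364 - 178) = 33166 - 2*(-178)/186 = 33166 - 1*(-178/93) = 33166 + 178/93 = 3084616/93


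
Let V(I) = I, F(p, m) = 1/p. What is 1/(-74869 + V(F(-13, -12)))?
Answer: -13/973298 ≈ -1.3357e-5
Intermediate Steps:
1/(-74869 + V(F(-13, -12))) = 1/(-74869 + 1/(-13)) = 1/(-74869 - 1/13) = 1/(-973298/13) = -13/973298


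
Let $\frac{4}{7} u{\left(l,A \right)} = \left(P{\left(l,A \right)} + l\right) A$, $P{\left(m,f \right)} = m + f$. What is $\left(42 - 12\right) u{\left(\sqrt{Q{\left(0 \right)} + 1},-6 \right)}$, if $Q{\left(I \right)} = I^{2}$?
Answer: $1260$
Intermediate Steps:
$P{\left(m,f \right)} = f + m$
$u{\left(l,A \right)} = \frac{7 A \left(A + 2 l\right)}{4}$ ($u{\left(l,A \right)} = \frac{7 \left(\left(A + l\right) + l\right) A}{4} = \frac{7 \left(A + 2 l\right) A}{4} = \frac{7 A \left(A + 2 l\right)}{4}$)
$\left(42 - 12\right) u{\left(\sqrt{Q{\left(0 \right)} + 1},-6 \right)} = \left(42 - 12\right) \frac{7}{4} \left(-6\right) \left(-6 + 2 \sqrt{0^{2} + 1}\right) = 30 \cdot \frac{7}{4} \left(-6\right) \left(-6 + 2 \sqrt{0 + 1}\right) = 30 \cdot \frac{7}{4} \left(-6\right) \left(-6 + 2 \sqrt{1}\right) = 30 \cdot \frac{7}{4} \left(-6\right) \left(-6 + 2 \cdot 1\right) = 30 \cdot \frac{7}{4} \left(-6\right) \left(-6 + 2\right) = 30 \cdot \frac{7}{4} \left(-6\right) \left(-4\right) = 30 \cdot 42 = 1260$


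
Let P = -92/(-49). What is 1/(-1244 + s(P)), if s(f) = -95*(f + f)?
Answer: -49/78436 ≈ -0.00062471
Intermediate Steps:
P = 92/49 (P = -92*(-1/49) = 92/49 ≈ 1.8776)
s(f) = -190*f
1/(-1244 + s(P)) = 1/(-1244 - 190*92/49) = 1/(-1244 - 17480/49) = 1/(-78436/49) = -49/78436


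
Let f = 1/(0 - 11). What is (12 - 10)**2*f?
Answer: -4/11 ≈ -0.36364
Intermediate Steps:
f = -1/11 (f = 1/(-11) = -1/11 ≈ -0.090909)
(12 - 10)**2*f = (12 - 10)**2*(-1/11) = 2**2*(-1/11) = 4*(-1/11) = -4/11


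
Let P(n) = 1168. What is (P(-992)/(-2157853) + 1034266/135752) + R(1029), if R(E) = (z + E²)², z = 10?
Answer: 164213099722360490512109/146466430228 ≈ 1.1212e+12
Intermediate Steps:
R(E) = (10 + E²)²
(P(-992)/(-2157853) + 1034266/135752) + R(1029) = (1168/(-2157853) + 1034266/135752) + (10 + 1029²)² = (1168*(-1/2157853) + 1034266*(1/135752)) + (10 + 1058841)² = (-1168/2157853 + 517133/67876) + 1058851² = 1115817716281/146466430228 + 1121165440201 = 164213099722360490512109/146466430228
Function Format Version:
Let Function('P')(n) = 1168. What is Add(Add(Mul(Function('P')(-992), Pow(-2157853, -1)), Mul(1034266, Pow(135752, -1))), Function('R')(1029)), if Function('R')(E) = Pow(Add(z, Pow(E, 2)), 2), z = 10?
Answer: Rational(164213099722360490512109, 146466430228) ≈ 1.1212e+12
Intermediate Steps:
Function('R')(E) = Pow(Add(10, Pow(E, 2)), 2)
Add(Add(Mul(Function('P')(-992), Pow(-2157853, -1)), Mul(1034266, Pow(135752, -1))), Function('R')(1029)) = Add(Add(Mul(1168, Pow(-2157853, -1)), Mul(1034266, Pow(135752, -1))), Pow(Add(10, Pow(1029, 2)), 2)) = Add(Add(Mul(1168, Rational(-1, 2157853)), Mul(1034266, Rational(1, 135752))), Pow(Add(10, 1058841), 2)) = Add(Add(Rational(-1168, 2157853), Rational(517133, 67876)), Pow(1058851, 2)) = Add(Rational(1115817716281, 146466430228), 1121165440201) = Rational(164213099722360490512109, 146466430228)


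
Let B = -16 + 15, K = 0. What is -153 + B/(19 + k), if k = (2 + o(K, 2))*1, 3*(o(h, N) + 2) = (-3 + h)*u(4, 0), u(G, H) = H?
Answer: -2908/19 ≈ -153.05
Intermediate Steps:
o(h, N) = -2 (o(h, N) = -2 + ((-3 + h)*0)/3 = -2 + (⅓)*0 = -2 + 0 = -2)
B = -1
k = 0 (k = (2 - 2)*1 = 0*1 = 0)
-153 + B/(19 + k) = -153 - 1/(19 + 0) = -153 - 1/19 = -2908/19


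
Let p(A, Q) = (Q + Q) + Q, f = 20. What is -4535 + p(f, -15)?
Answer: -4580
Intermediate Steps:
p(A, Q) = 3*Q (p(A, Q) = 2*Q + Q = 3*Q)
-4535 + p(f, -15) = -4535 + 3*(-15) = -4535 - 45 = -4580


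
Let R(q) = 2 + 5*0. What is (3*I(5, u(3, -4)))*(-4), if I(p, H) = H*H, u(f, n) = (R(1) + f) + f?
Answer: -768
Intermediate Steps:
R(q) = 2 (R(q) = 2 + 0 = 2)
u(f, n) = 2 + 2*f (u(f, n) = (2 + f) + f = 2 + 2*f)
I(p, H) = H²
(3*I(5, u(3, -4)))*(-4) = (3*(2 + 2*3)²)*(-4) = (3*(2 + 6)²)*(-4) = (3*8²)*(-4) = (3*64)*(-4) = 192*(-4) = -768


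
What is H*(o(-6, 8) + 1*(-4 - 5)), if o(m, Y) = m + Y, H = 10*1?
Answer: -70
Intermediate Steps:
H = 10
o(m, Y) = Y + m
H*(o(-6, 8) + 1*(-4 - 5)) = 10*((8 - 6) + 1*(-4 - 5)) = 10*(2 + 1*(-9)) = 10*(2 - 9) = 10*(-7) = -70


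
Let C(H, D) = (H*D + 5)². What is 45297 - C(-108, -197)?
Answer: -452835664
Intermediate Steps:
C(H, D) = (5 + D*H)² (C(H, D) = (D*H + 5)² = (5 + D*H)²)
45297 - C(-108, -197) = 45297 - (5 - 197*(-108))² = 45297 - (5 + 21276)² = 45297 - 1*21281² = 45297 - 1*452880961 = 45297 - 452880961 = -452835664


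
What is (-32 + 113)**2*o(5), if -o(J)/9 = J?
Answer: -295245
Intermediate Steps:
o(J) = -9*J
(-32 + 113)**2*o(5) = (-32 + 113)**2*(-9*5) = 81**2*(-45) = 6561*(-45) = -295245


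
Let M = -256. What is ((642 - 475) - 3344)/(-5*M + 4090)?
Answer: -1059/1790 ≈ -0.59162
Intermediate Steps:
((642 - 475) - 3344)/(-5*M + 4090) = ((642 - 475) - 3344)/(-5*(-256) + 4090) = (167 - 3344)/(1280 + 4090) = -3177/5370 = -3177*1/5370 = -1059/1790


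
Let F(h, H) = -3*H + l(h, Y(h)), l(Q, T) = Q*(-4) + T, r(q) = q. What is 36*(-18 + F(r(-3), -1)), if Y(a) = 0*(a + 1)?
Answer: -108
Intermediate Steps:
Y(a) = 0 (Y(a) = 0*(1 + a) = 0)
l(Q, T) = T - 4*Q (l(Q, T) = -4*Q + T = T - 4*Q)
F(h, H) = -4*h - 3*H (F(h, H) = -3*H + (0 - 4*h) = -3*H - 4*h = -4*h - 3*H)
36*(-18 + F(r(-3), -1)) = 36*(-18 + (-4*(-3) - 3*(-1))) = 36*(-18 + (12 + 3)) = 36*(-18 + 15) = 36*(-3) = -108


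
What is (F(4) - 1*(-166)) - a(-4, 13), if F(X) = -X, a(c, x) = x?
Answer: 149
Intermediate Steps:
(F(4) - 1*(-166)) - a(-4, 13) = (-1*4 - 1*(-166)) - 1*13 = (-4 + 166) - 13 = 162 - 13 = 149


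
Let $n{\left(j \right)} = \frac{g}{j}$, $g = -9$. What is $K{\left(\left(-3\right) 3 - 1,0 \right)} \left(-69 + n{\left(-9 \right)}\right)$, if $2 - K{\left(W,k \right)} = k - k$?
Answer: $-136$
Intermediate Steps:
$K{\left(W,k \right)} = 2$ ($K{\left(W,k \right)} = 2 - \left(k - k\right) = 2 - 0 = 2 + 0 = 2$)
$n{\left(j \right)} = - \frac{9}{j}$
$K{\left(\left(-3\right) 3 - 1,0 \right)} \left(-69 + n{\left(-9 \right)}\right) = 2 \left(-69 - \frac{9}{-9}\right) = 2 \left(-69 - -1\right) = 2 \left(-69 + 1\right) = 2 \left(-68\right) = -136$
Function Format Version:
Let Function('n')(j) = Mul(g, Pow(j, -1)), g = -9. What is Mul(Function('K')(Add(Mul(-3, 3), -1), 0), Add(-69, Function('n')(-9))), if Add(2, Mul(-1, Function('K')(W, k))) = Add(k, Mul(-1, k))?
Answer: -136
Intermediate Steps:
Function('K')(W, k) = 2 (Function('K')(W, k) = Add(2, Mul(-1, Add(k, Mul(-1, k)))) = Add(2, Mul(-1, 0)) = Add(2, 0) = 2)
Function('n')(j) = Mul(-9, Pow(j, -1))
Mul(Function('K')(Add(Mul(-3, 3), -1), 0), Add(-69, Function('n')(-9))) = Mul(2, Add(-69, Mul(-9, Pow(-9, -1)))) = Mul(2, Add(-69, Mul(-9, Rational(-1, 9)))) = Mul(2, Add(-69, 1)) = Mul(2, -68) = -136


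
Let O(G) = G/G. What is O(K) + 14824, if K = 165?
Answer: 14825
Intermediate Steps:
O(G) = 1
O(K) + 14824 = 1 + 14824 = 14825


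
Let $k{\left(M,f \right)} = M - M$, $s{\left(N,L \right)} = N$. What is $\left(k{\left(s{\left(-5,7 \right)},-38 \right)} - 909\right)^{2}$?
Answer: $826281$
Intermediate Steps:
$k{\left(M,f \right)} = 0$
$\left(k{\left(s{\left(-5,7 \right)},-38 \right)} - 909\right)^{2} = \left(0 - 909\right)^{2} = \left(-909\right)^{2} = 826281$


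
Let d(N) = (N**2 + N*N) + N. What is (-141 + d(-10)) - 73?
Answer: -24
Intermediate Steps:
d(N) = N + 2*N**2 (d(N) = (N**2 + N**2) + N = 2*N**2 + N = N + 2*N**2)
(-141 + d(-10)) - 73 = (-141 - 10*(1 + 2*(-10))) - 73 = (-141 - 10*(1 - 20)) - 73 = (-141 - 10*(-19)) - 73 = (-141 + 190) - 73 = 49 - 73 = -24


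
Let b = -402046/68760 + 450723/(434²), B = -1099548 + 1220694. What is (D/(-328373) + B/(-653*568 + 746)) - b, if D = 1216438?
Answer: -7083790453192403/12264991946505270 ≈ -0.57756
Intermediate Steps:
B = 121146
b = -399429133/115637130 (b = -402046*1/68760 + 450723/188356 = -201023/34380 + 450723*(1/188356) = -201023/34380 + 64389/26908 = -399429133/115637130 ≈ -3.4542)
(D/(-328373) + B/(-653*568 + 746)) - b = (1216438/(-328373) + 121146/(-653*568 + 746)) - 1*(-399429133/115637130) = (1216438*(-1/328373) + 121146/(-370904 + 746)) + 399429133/115637130 = (-1216438/328373 + 121146/(-370158)) + 399429133/115637130 = (-1216438/328373 + 121146*(-1/370158)) + 399429133/115637130 = (-1216438/328373 - 20191/61693) + 399429133/115637130 = -81675888777/20258315489 + 399429133/115637130 = -7083790453192403/12264991946505270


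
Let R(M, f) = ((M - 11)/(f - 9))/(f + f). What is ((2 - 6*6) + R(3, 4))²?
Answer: 28561/25 ≈ 1142.4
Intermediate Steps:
R(M, f) = (-11 + M)/(2*f*(-9 + f)) (R(M, f) = ((-11 + M)/(-9 + f))/((2*f)) = ((-11 + M)/(-9 + f))*(1/(2*f)) = (-11 + M)/(2*f*(-9 + f)))
((2 - 6*6) + R(3, 4))² = ((2 - 6*6) + (½)*(-11 + 3)/(4*(-9 + 4)))² = ((2 - 36) + (½)*(¼)*(-8)/(-5))² = (-34 + (½)*(¼)*(-⅕)*(-8))² = (-34 + ⅕)² = (-169/5)² = 28561/25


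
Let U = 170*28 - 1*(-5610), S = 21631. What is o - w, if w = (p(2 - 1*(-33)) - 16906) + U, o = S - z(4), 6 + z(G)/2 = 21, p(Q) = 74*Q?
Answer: 25547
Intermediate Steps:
z(G) = 30 (z(G) = -12 + 2*21 = -12 + 42 = 30)
o = 21601 (o = 21631 - 1*30 = 21631 - 30 = 21601)
U = 10370 (U = 4760 + 5610 = 10370)
w = -3946 (w = (74*(2 - 1*(-33)) - 16906) + 10370 = (74*(2 + 33) - 16906) + 10370 = (74*35 - 16906) + 10370 = (2590 - 16906) + 10370 = -14316 + 10370 = -3946)
o - w = 21601 - 1*(-3946) = 21601 + 3946 = 25547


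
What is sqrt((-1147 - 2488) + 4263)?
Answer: 2*sqrt(157) ≈ 25.060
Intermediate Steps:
sqrt((-1147 - 2488) + 4263) = sqrt(-3635 + 4263) = sqrt(628) = 2*sqrt(157)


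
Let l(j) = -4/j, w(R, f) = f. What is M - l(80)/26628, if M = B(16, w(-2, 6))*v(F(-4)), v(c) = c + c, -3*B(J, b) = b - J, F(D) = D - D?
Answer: 1/532560 ≈ 1.8777e-6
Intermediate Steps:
F(D) = 0
B(J, b) = -b/3 + J/3 (B(J, b) = -(b - J)/3 = -b/3 + J/3)
v(c) = 2*c
M = 0 (M = (-⅓*6 + (⅓)*16)*(2*0) = (-2 + 16/3)*0 = (10/3)*0 = 0)
M - l(80)/26628 = 0 - (-4/80)/26628 = 0 - (-4*1/80)/26628 = 0 - (-1)/(20*26628) = 0 - 1*(-1/532560) = 0 + 1/532560 = 1/532560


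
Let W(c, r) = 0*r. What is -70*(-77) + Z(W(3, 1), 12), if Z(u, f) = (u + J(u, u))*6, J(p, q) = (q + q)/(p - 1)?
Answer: 5390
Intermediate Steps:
W(c, r) = 0
J(p, q) = 2*q/(-1 + p) (J(p, q) = (2*q)/(-1 + p) = 2*q/(-1 + p))
Z(u, f) = 6*u + 12*u/(-1 + u) (Z(u, f) = (u + 2*u/(-1 + u))*6 = 6*u + 12*u/(-1 + u))
-70*(-77) + Z(W(3, 1), 12) = -70*(-77) + 6*0*(1 + 0)/(-1 + 0) = 5390 + 6*0*1/(-1) = 5390 + 6*0*(-1)*1 = 5390 + 0 = 5390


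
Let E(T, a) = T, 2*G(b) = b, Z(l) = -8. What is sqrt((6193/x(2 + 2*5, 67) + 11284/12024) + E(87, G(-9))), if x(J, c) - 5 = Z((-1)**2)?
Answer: I*sqrt(1984308362)/1002 ≈ 44.457*I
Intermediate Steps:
G(b) = b/2
x(J, c) = -3 (x(J, c) = 5 - 8 = -3)
sqrt((6193/x(2 + 2*5, 67) + 11284/12024) + E(87, G(-9))) = sqrt((6193/(-3) + 11284/12024) + 87) = sqrt((6193*(-1/3) + 11284*(1/12024)) + 87) = sqrt((-6193/3 + 2821/3006) + 87) = sqrt(-6202565/3006 + 87) = sqrt(-5941043/3006) = I*sqrt(1984308362)/1002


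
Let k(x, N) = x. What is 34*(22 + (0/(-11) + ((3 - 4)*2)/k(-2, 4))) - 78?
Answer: 704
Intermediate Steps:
34*(22 + (0/(-11) + ((3 - 4)*2)/k(-2, 4))) - 78 = 34*(22 + (0/(-11) + ((3 - 4)*2)/(-2))) - 78 = 34*(22 + (0*(-1/11) - 1*2*(-1/2))) - 78 = 34*(22 + (0 - 2*(-1/2))) - 78 = 34*(22 + (0 + 1)) - 78 = 34*(22 + 1) - 78 = 34*23 - 78 = 782 - 78 = 704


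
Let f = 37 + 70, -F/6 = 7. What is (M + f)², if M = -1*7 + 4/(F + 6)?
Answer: 808201/81 ≈ 9977.8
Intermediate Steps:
F = -42 (F = -6*7 = -42)
f = 107
M = -64/9 (M = -1*7 + 4/(-42 + 6) = -7 + 4/(-36) = -7 + 4*(-1/36) = -7 - ⅑ = -64/9 ≈ -7.1111)
(M + f)² = (-64/9 + 107)² = (899/9)² = 808201/81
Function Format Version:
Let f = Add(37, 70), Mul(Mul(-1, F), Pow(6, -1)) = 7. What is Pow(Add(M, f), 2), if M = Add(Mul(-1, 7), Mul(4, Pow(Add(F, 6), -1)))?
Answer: Rational(808201, 81) ≈ 9977.8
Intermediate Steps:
F = -42 (F = Mul(-6, 7) = -42)
f = 107
M = Rational(-64, 9) (M = Add(Mul(-1, 7), Mul(4, Pow(Add(-42, 6), -1))) = Add(-7, Mul(4, Pow(-36, -1))) = Add(-7, Mul(4, Rational(-1, 36))) = Add(-7, Rational(-1, 9)) = Rational(-64, 9) ≈ -7.1111)
Pow(Add(M, f), 2) = Pow(Add(Rational(-64, 9), 107), 2) = Pow(Rational(899, 9), 2) = Rational(808201, 81)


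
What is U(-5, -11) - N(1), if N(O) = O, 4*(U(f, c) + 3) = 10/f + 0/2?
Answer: -9/2 ≈ -4.5000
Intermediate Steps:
U(f, c) = -3 + 5/(2*f) (U(f, c) = -3 + (10/f + 0/2)/4 = -3 + (10/f + 0*(½))/4 = -3 + (10/f + 0)/4 = -3 + (10/f)/4 = -3 + 5/(2*f))
U(-5, -11) - N(1) = (-3 + (5/2)/(-5)) - 1*1 = (-3 + (5/2)*(-⅕)) - 1 = (-3 - ½) - 1 = -7/2 - 1 = -9/2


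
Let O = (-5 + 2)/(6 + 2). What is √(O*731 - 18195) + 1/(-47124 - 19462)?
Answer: -1/66586 + 3*I*√32834/4 ≈ -1.5018e-5 + 135.9*I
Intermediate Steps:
O = -3/8 ≈ -0.37500
√(O*731 - 18195) + 1/(-47124 - 19462) = √(-3/8*731 - 18195) + 1/(-47124 - 19462) = √(-2193/8 - 18195) + 1/(-66586) = √(-147753/8) - 1/66586 = 3*I*√32834/4 - 1/66586 = -1/66586 + 3*I*√32834/4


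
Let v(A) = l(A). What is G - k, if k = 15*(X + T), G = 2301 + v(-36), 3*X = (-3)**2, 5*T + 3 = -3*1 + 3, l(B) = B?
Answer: 2229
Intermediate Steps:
v(A) = A
T = -3/5 (T = -3/5 + (-3*1 + 3)/5 = -3/5 + (-3 + 3)/5 = -3/5 + (1/5)*0 = -3/5 + 0 = -3/5 ≈ -0.60000)
X = 3 (X = (1/3)*(-3)**2 = (1/3)*9 = 3)
G = 2265 (G = 2301 - 36 = 2265)
k = 36 (k = 15*(3 - 3/5) = 15*(12/5) = 36)
G - k = 2265 - 1*36 = 2265 - 36 = 2229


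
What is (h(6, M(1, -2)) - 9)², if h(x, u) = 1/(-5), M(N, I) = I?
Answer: 2116/25 ≈ 84.640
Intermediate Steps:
h(x, u) = -⅕
(h(6, M(1, -2)) - 9)² = (-⅕ - 9)² = (-46/5)² = 2116/25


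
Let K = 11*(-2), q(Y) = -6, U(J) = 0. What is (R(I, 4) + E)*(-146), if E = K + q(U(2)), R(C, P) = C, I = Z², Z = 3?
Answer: 2774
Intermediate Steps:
I = 9 (I = 3² = 9)
K = -22
E = -28 (E = -22 - 6 = -28)
(R(I, 4) + E)*(-146) = (9 - 28)*(-146) = -19*(-146) = 2774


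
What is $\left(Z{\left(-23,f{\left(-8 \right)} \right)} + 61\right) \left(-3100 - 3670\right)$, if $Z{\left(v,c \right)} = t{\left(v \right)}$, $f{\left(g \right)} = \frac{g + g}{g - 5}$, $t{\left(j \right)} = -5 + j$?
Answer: $-223410$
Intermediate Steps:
$f{\left(g \right)} = \frac{2 g}{-5 + g}$
$Z{\left(v,c \right)} = -5 + v$
$\left(Z{\left(-23,f{\left(-8 \right)} \right)} + 61\right) \left(-3100 - 3670\right) = \left(\left(-5 - 23\right) + 61\right) \left(-3100 - 3670\right) = \left(-28 + 61\right) \left(-6770\right) = 33 \left(-6770\right) = -223410$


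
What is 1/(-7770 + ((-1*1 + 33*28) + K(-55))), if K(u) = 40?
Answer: -1/6807 ≈ -0.00014691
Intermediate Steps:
1/(-7770 + ((-1*1 + 33*28) + K(-55))) = 1/(-7770 + ((-1*1 + 33*28) + 40)) = 1/(-7770 + ((-1 + 924) + 40)) = 1/(-7770 + (923 + 40)) = 1/(-7770 + 963) = 1/(-6807) = -1/6807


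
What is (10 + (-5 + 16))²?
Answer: 441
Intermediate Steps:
(10 + (-5 + 16))² = (10 + 11)² = 21² = 441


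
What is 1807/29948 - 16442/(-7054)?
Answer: 252575797/105626596 ≈ 2.3912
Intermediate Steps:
1807/29948 - 16442/(-7054) = 1807*(1/29948) - 16442*(-1/7054) = 1807/29948 + 8221/3527 = 252575797/105626596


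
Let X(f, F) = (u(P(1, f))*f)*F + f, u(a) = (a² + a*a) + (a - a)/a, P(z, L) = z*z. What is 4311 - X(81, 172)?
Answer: -23634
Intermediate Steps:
P(z, L) = z²
u(a) = 2*a² (u(a) = (a² + a²) + 0/a = 2*a² + 0 = 2*a²)
X(f, F) = f + 2*F*f (X(f, F) = ((2*(1²)²)*f)*F + f = ((2*1²)*f)*F + f = ((2*1)*f)*F + f = (2*f)*F + f = 2*F*f + f = f + 2*F*f)
4311 - X(81, 172) = 4311 - 81*(1 + 2*172) = 4311 - 81*(1 + 344) = 4311 - 81*345 = 4311 - 1*27945 = 4311 - 27945 = -23634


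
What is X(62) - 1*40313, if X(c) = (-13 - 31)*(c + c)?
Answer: -45769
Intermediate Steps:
X(c) = -88*c
X(62) - 1*40313 = -88*62 - 1*40313 = -5456 - 40313 = -45769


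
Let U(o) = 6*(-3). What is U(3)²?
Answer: 324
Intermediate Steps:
U(o) = -18
U(3)² = (-18)² = 324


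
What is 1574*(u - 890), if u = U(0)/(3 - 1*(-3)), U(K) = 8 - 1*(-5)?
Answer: -4192349/3 ≈ -1.3975e+6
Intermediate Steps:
U(K) = 13 (U(K) = 8 + 5 = 13)
u = 13/6 (u = 13/(3 - 1*(-3)) = 13/(3 + 3) = 13/6 ≈ 2.1667)
1574*(u - 890) = 1574*(13/6 - 890) = 1574*(-5327/6) = -4192349/3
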